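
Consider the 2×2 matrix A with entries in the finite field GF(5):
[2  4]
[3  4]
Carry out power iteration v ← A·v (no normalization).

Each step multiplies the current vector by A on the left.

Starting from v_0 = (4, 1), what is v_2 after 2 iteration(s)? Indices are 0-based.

v_2 = (3, 0)

v_0 = (4, 1).
v_1 = A·v_0 = (2, 1).
v_2 = A·v_1 = (3, 0).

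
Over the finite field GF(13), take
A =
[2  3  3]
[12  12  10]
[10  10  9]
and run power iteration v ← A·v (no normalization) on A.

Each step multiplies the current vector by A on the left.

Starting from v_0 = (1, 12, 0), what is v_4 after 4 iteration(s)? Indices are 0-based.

v_0 = (1, 12, 0).
v_1 = A·v_0 = (12, 0, 0).
v_2 = A·v_1 = (11, 1, 3).
v_3 = A·v_2 = (8, 5, 4).
v_4 = A·v_3 = (4, 1, 10).

v_4 = (4, 1, 10)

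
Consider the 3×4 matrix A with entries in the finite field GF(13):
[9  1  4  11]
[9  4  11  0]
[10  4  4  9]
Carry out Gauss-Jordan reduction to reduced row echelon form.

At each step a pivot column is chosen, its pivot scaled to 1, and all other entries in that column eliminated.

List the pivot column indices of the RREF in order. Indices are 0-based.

step 1: normalize row 0 (÷9) = (1, 3, 12, 7)
  row 1: subtract 9×row0 = (0, 3, 7, 2)
  row 2: subtract 10×row0 = (0, 0, 1, 4)
step 2: normalize row 1 (÷3) = (0, 1, 11, 5)
  row 0: subtract 3×row1 = (1, 0, 5, 5)
step 3: normalize row 2 (÷1) = (0, 0, 1, 4)
  row 0: subtract 5×row2 = (1, 0, 0, 11)
  row 1: subtract 11×row2 = (0, 1, 0, 0)

pivot columns: 0, 1, 2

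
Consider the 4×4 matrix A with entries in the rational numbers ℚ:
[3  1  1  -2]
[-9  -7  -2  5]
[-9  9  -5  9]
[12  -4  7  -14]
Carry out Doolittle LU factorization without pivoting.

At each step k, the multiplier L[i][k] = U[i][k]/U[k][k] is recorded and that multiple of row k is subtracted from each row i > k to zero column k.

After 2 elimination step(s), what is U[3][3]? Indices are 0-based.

Step 1: pivot at (0,0) is 3.
  row1 ← row1 − (-3)·row0  ⇒  L[1][0]=-3, U row1=(0, -4, 1, -1)
  row2 ← row2 − (-3)·row0  ⇒  L[2][0]=-3, U row2=(0, 12, -2, 3)
  row3 ← row3 − (4)·row0  ⇒  L[3][0]=4, U row3=(0, -8, 3, -6)
Step 2: pivot at (1,1) is -4.
  row2 ← row2 − (-3)·row1  ⇒  L[2][1]=-3, U row2=(0, 0, 1, 0)
  row3 ← row3 − (2)·row1  ⇒  L[3][1]=2, U row3=(0, 0, 1, -4)

U[3][3] = -4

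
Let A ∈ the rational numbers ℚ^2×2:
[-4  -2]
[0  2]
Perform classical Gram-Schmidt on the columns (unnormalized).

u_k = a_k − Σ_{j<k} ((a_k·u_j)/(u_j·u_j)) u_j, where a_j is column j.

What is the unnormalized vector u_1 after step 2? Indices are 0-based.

u_1 = (0, 2)

Step 1: u_0 = a_0 = (-4, 0).
Step 2: u_1 = a_1 − (1/2)·u_0 = (0, 2).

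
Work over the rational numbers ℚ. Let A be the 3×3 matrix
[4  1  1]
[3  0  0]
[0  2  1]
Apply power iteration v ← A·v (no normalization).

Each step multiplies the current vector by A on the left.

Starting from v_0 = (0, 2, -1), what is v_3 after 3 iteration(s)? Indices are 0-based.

v_3 = (34, 21, 9)

v_0 = (0, 2, -1).
v_1 = A·v_0 = (1, 0, 3).
v_2 = A·v_1 = (7, 3, 3).
v_3 = A·v_2 = (34, 21, 9).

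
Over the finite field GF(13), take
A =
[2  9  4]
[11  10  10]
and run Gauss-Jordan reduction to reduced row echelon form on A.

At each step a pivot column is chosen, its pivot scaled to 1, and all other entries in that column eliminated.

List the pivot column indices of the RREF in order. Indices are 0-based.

pivot(0,0)=2: scale R0 → (1, 11, 2)
  clear (1,0): R1 −= (11)R0 → (0, 6, 1)
pivot(1,1)=6: scale R1 → (0, 1, 11)
  clear (0,1): R0 −= (11)R1 → (1, 0, 11)

pivot columns: 0, 1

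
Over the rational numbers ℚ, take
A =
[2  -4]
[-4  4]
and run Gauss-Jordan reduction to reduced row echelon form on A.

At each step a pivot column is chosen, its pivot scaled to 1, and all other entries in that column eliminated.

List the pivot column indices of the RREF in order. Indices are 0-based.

[1] R0 /= 2  ⇒  (1, -2)
     R1 -= -4·R0  ⇒  (0, -4)
[2] R1 /= -4  ⇒  (0, 1)
     R0 -= -2·R1  ⇒  (1, 0)

pivot columns: 0, 1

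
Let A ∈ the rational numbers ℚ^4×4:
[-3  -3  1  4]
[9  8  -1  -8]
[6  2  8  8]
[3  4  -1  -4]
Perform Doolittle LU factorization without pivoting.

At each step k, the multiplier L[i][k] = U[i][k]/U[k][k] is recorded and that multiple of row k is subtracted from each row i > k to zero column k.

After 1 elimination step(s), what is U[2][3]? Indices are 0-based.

U[2][3] = 16

k=0: U[0][0]=-3
  eliminate (1,0): mult=-3, new row 1: (0, -1, 2, 4); set L[1][0]=-3
  eliminate (2,0): mult=-2, new row 2: (0, -4, 10, 16); set L[2][0]=-2
  eliminate (3,0): mult=-1, new row 3: (0, 1, 0, 0); set L[3][0]=-1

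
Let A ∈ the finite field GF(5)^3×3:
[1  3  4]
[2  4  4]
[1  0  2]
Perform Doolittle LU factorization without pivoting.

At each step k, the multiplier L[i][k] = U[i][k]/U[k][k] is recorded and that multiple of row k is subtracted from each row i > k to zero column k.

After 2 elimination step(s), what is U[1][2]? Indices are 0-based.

k=0: U[0][0]=1
  eliminate (1,0): mult=2, new row 1: (0, 3, 1); set L[1][0]=2
  eliminate (2,0): mult=1, new row 2: (0, 2, 3); set L[2][0]=1
k=1: U[1][1]=3
  eliminate (2,1): mult=4, new row 2: (0, 0, 4); set L[2][1]=4

U[1][2] = 1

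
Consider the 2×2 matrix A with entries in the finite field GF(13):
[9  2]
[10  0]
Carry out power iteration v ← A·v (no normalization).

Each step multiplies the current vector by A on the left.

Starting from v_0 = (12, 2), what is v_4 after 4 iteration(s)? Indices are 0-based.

v_4 = (10, 1)

v_0 = (12, 2).
v_1 = A·v_0 = (8, 3).
v_2 = A·v_1 = (0, 2).
v_3 = A·v_2 = (4, 0).
v_4 = A·v_3 = (10, 1).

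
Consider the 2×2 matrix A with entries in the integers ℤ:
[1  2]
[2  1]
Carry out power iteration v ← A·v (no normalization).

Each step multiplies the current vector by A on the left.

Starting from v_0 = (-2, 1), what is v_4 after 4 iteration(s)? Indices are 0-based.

v_0 = (-2, 1).
v_1 = A·v_0 = (0, -3).
v_2 = A·v_1 = (-6, -3).
v_3 = A·v_2 = (-12, -15).
v_4 = A·v_3 = (-42, -39).

v_4 = (-42, -39)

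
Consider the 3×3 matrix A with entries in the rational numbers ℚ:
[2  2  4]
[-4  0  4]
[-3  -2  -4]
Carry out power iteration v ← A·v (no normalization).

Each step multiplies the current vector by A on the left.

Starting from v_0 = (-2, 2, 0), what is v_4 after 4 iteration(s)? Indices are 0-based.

v_4 = (-416, 160, 448)

v_0 = (-2, 2, 0).
v_1 = A·v_0 = (0, 8, 2).
v_2 = A·v_1 = (24, 8, -24).
v_3 = A·v_2 = (-32, -192, 8).
v_4 = A·v_3 = (-416, 160, 448).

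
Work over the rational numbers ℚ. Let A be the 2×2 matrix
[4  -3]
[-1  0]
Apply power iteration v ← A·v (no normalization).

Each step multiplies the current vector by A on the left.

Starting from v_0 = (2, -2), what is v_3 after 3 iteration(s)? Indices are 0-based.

v_0 = (2, -2).
v_1 = A·v_0 = (14, -2).
v_2 = A·v_1 = (62, -14).
v_3 = A·v_2 = (290, -62).

v_3 = (290, -62)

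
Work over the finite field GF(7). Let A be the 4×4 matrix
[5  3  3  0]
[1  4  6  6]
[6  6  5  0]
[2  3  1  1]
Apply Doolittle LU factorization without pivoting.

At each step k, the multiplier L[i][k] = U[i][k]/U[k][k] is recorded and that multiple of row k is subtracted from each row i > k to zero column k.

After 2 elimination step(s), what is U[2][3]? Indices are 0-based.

k=0: U[0][0]=5
  eliminate (1,0): mult=3, new row 1: (0, 2, 4, 6); set L[1][0]=3
  eliminate (2,0): mult=4, new row 2: (0, 1, 0, 0); set L[2][0]=4
  eliminate (3,0): mult=6, new row 3: (0, 6, 4, 1); set L[3][0]=6
k=1: U[1][1]=2
  eliminate (2,1): mult=4, new row 2: (0, 0, 5, 4); set L[2][1]=4
  eliminate (3,1): mult=3, new row 3: (0, 0, 6, 4); set L[3][1]=3

U[2][3] = 4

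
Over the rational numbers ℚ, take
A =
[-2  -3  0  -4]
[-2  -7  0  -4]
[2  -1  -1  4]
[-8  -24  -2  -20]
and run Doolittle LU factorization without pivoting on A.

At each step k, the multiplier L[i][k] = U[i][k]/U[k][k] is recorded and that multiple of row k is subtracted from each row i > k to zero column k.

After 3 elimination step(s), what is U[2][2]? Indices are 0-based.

k=0: U[0][0]=-2
  eliminate (1,0): mult=1, new row 1: (0, -4, 0, 0); set L[1][0]=1
  eliminate (2,0): mult=-1, new row 2: (0, -4, -1, 0); set L[2][0]=-1
  eliminate (3,0): mult=4, new row 3: (0, -12, -2, -4); set L[3][0]=4
k=1: U[1][1]=-4
  eliminate (2,1): mult=1, new row 2: (0, 0, -1, 0); set L[2][1]=1
  eliminate (3,1): mult=3, new row 3: (0, 0, -2, -4); set L[3][1]=3
k=2: U[2][2]=-1
  eliminate (3,2): mult=2, new row 3: (0, 0, 0, -4); set L[3][2]=2

U[2][2] = -1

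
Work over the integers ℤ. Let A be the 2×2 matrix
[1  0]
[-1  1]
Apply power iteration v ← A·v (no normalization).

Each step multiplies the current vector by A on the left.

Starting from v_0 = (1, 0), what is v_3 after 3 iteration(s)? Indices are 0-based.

v_3 = (1, -3)

v_0 = (1, 0).
v_1 = A·v_0 = (1, -1).
v_2 = A·v_1 = (1, -2).
v_3 = A·v_2 = (1, -3).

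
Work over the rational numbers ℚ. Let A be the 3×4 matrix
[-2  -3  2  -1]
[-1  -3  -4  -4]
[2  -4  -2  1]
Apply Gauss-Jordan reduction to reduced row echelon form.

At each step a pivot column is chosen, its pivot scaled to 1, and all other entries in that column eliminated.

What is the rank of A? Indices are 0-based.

rank = 3

[1] R0 /= -2  ⇒  (1, 3/2, -1, 1/2)
     R1 -= -1·R0  ⇒  (0, -3/2, -5, -7/2)
     R2 -= 2·R0  ⇒  (0, -7, 0, 0)
[2] R1 /= -3/2  ⇒  (0, 1, 10/3, 7/3)
     R0 -= 3/2·R1  ⇒  (1, 0, -6, -3)
     R2 -= -7·R1  ⇒  (0, 0, 70/3, 49/3)
[3] R2 /= 70/3  ⇒  (0, 0, 1, 7/10)
     R0 -= -6·R2  ⇒  (1, 0, 0, 6/5)
     R1 -= 10/3·R2  ⇒  (0, 1, 0, 0)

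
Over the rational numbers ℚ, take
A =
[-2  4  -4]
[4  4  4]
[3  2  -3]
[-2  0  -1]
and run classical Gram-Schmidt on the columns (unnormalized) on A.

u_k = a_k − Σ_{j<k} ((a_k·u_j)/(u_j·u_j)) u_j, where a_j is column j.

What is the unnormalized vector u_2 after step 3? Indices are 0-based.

Step 1: u_0 = a_0 = (-2, 4, 3, -2).
Step 2: u_1 = a_1 − (14/33)·u_0 = (160/33, 76/33, 8/11, 28/33).
Step 3: u_2 = a_2 − (17/33)·u_0 − (-109/248)·u_1 = (-26/31, 183/62, -131/31, 25/62).

u_2 = (-26/31, 183/62, -131/31, 25/62)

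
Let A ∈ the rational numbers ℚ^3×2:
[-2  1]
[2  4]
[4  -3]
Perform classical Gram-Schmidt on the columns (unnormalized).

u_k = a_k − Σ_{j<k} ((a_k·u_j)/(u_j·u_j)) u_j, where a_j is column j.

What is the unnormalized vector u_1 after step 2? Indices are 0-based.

u_1 = (1/2, 9/2, -2)

Step 1: u_0 = a_0 = (-2, 2, 4).
Step 2: u_1 = a_1 − (-1/4)·u_0 = (1/2, 9/2, -2).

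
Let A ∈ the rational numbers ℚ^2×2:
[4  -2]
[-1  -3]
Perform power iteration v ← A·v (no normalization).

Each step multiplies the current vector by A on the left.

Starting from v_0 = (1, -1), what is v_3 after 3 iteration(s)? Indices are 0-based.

v_0 = (1, -1).
v_1 = A·v_0 = (6, 2).
v_2 = A·v_1 = (20, -12).
v_3 = A·v_2 = (104, 16).

v_3 = (104, 16)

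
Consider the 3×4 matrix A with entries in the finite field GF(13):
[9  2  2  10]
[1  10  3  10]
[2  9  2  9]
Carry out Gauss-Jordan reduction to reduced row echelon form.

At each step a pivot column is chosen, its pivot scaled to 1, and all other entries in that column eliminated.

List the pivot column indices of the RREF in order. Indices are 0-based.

pivot columns: 0, 1, 2

pivot(0,0)=9: scale R0 → (1, 6, 6, 4)
  clear (1,0): R1 −= (1)R0 → (0, 4, 10, 6)
  clear (2,0): R2 −= (2)R0 → (0, 10, 3, 1)
pivot(1,1)=4: scale R1 → (0, 1, 9, 8)
  clear (0,1): R0 −= (6)R1 → (1, 0, 4, 8)
  clear (2,1): R2 −= (10)R1 → (0, 0, 4, 12)
pivot(2,2)=4: scale R2 → (0, 0, 1, 3)
  clear (0,2): R0 −= (4)R2 → (1, 0, 0, 9)
  clear (1,2): R1 −= (9)R2 → (0, 1, 0, 7)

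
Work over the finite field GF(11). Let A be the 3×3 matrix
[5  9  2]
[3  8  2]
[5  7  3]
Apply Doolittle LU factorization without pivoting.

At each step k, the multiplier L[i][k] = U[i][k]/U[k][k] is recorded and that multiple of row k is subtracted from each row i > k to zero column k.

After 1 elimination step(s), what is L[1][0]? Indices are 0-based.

L[1][0] = 5

[col 0] pivot 5
  R1 -= 5*R0 → (0, 7, 3)  (L[1][0] := 5)
  R2 -= 1*R0 → (0, 9, 1)  (L[2][0] := 1)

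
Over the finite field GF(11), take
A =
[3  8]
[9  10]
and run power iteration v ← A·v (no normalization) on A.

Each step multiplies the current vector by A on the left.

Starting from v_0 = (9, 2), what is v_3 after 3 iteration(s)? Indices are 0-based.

v_3 = (6, 7)

v_0 = (9, 2).
v_1 = A·v_0 = (10, 2).
v_2 = A·v_1 = (2, 0).
v_3 = A·v_2 = (6, 7).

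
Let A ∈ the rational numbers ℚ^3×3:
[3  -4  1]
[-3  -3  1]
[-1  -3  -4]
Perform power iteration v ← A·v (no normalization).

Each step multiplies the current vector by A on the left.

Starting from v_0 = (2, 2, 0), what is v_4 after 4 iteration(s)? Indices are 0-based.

v_0 = (2, 2, 0).
v_1 = A·v_0 = (-2, -12, -8).
v_2 = A·v_1 = (34, 34, 70).
v_3 = A·v_2 = (36, -134, -416).
v_4 = A·v_3 = (228, -122, 2030).

v_4 = (228, -122, 2030)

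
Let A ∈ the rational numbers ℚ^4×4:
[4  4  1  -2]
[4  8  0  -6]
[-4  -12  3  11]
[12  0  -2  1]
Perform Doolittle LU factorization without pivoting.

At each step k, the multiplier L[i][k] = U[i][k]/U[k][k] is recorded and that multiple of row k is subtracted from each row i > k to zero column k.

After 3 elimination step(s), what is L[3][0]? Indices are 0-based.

L[3][0] = 3

[col 0] pivot 4
  R1 -= 1*R0 → (0, 4, -1, -4)  (L[1][0] := 1)
  R2 -= -1*R0 → (0, -8, 4, 9)  (L[2][0] := -1)
  R3 -= 3*R0 → (0, -12, -5, 7)  (L[3][0] := 3)
[col 1] pivot 4
  R2 -= -2*R1 → (0, 0, 2, 1)  (L[2][1] := -2)
  R3 -= -3*R1 → (0, 0, -8, -5)  (L[3][1] := -3)
[col 2] pivot 2
  R3 -= -4*R2 → (0, 0, 0, -1)  (L[3][2] := -4)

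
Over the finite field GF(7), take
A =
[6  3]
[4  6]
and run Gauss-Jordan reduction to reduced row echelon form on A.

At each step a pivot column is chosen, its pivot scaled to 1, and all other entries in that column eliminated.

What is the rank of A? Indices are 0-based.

step 1: normalize row 0 (÷6) = (1, 4)
  row 1: subtract 4×row0 = (0, 4)
step 2: normalize row 1 (÷4) = (0, 1)
  row 0: subtract 4×row1 = (1, 0)

rank = 2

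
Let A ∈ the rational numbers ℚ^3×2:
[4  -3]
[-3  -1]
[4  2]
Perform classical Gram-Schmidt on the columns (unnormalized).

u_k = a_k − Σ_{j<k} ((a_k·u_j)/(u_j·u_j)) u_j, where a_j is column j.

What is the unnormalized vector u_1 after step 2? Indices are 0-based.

Step 1: u_0 = a_0 = (4, -3, 4).
Step 2: u_1 = a_1 − (-1/41)·u_0 = (-119/41, -44/41, 86/41).

u_1 = (-119/41, -44/41, 86/41)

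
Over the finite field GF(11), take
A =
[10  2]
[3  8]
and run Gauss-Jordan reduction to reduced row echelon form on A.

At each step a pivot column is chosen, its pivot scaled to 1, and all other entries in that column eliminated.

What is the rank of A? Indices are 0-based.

rank = 2

step 1: normalize row 0 (÷10) = (1, 9)
  row 1: subtract 3×row0 = (0, 3)
step 2: normalize row 1 (÷3) = (0, 1)
  row 0: subtract 9×row1 = (1, 0)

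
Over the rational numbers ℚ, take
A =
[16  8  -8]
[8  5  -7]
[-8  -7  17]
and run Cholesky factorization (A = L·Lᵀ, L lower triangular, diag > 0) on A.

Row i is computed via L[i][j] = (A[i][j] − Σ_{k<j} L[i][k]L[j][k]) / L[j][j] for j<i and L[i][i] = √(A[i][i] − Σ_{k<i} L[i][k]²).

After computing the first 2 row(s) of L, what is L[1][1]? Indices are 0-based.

L[1][1] = 1

Step 1: L[0][0] = √(16) = 4.
  L[1][0] = (8) / L[0][0] = 2.
Step 2: L[1][1] = √(1) = 1.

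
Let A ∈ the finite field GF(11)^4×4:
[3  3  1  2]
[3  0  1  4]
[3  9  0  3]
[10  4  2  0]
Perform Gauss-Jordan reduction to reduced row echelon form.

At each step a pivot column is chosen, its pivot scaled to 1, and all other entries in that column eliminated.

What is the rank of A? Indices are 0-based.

pivot(0,0)=3: scale R0 → (1, 1, 4, 8)
  clear (1,0): R1 −= (3)R0 → (0, 8, 0, 2)
  clear (2,0): R2 −= (3)R0 → (0, 6, 10, 1)
  clear (3,0): R3 −= (10)R0 → (0, 5, 6, 8)
pivot(1,1)=8: scale R1 → (0, 1, 0, 3)
  clear (0,1): R0 −= (1)R1 → (1, 0, 4, 5)
  clear (2,1): R2 −= (6)R1 → (0, 0, 10, 5)
  clear (3,1): R3 −= (5)R1 → (0, 0, 6, 4)
pivot(2,2)=10: scale R2 → (0, 0, 1, 6)
  clear (0,2): R0 −= (4)R2 → (1, 0, 0, 3)
  clear (3,2): R3 −= (6)R2 → (0, 0, 0, 1)
pivot(3,3)=1: scale R3 → (0, 0, 0, 1)
  clear (0,3): R0 −= (3)R3 → (1, 0, 0, 0)
  clear (1,3): R1 −= (3)R3 → (0, 1, 0, 0)
  clear (2,3): R2 −= (6)R3 → (0, 0, 1, 0)

rank = 4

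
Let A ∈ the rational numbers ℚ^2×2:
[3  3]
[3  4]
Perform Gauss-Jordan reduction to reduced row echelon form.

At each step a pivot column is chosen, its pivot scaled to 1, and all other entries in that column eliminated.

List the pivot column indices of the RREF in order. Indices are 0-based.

[1] R0 /= 3  ⇒  (1, 1)
     R1 -= 3·R0  ⇒  (0, 1)
[2] R1 /= 1  ⇒  (0, 1)
     R0 -= 1·R1  ⇒  (1, 0)

pivot columns: 0, 1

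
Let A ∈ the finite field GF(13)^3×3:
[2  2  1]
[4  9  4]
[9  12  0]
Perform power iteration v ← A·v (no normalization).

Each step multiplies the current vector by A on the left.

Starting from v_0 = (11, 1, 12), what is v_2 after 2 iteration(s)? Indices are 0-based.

v_2 = (8, 2, 2)

v_0 = (11, 1, 12).
v_1 = A·v_0 = (10, 10, 7).
v_2 = A·v_1 = (8, 2, 2).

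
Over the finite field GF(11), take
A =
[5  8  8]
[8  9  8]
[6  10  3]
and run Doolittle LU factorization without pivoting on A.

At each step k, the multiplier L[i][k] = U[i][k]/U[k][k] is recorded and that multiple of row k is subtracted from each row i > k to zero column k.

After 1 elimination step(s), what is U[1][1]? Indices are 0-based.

Step 1: pivot at (0,0) is 5.
  row1 ← row1 − (6)·row0  ⇒  L[1][0]=6, U row1=(0, 5, 4)
  row2 ← row2 − (10)·row0  ⇒  L[2][0]=10, U row2=(0, 7, 0)

U[1][1] = 5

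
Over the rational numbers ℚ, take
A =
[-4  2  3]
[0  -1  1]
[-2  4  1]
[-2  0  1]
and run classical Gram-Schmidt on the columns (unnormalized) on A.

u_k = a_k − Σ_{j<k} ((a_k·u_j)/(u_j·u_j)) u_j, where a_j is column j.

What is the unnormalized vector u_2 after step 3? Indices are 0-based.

Step 1: u_0 = a_0 = (-4, 0, -2, -2).
Step 2: u_1 = a_1 − (-2/3)·u_0 = (-2/3, -1, 8/3, -4/3).
Step 3: u_2 = a_2 − (-2/3)·u_0 − (-5/31)·u_1 = (7/31, 26/31, 3/31, -17/31).

u_2 = (7/31, 26/31, 3/31, -17/31)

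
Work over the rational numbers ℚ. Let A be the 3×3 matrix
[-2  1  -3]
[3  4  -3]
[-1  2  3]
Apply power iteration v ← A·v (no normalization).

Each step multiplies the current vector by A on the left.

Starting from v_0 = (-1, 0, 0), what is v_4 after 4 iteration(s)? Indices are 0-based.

v_4 = (-34, -57, -197)

v_0 = (-1, 0, 0).
v_1 = A·v_0 = (2, -3, 1).
v_2 = A·v_1 = (-10, -9, -5).
v_3 = A·v_2 = (26, -51, -23).
v_4 = A·v_3 = (-34, -57, -197).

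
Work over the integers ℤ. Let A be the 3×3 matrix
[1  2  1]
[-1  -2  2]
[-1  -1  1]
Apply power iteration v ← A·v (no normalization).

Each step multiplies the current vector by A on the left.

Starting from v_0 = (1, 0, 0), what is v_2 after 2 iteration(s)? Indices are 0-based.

v_2 = (-2, -1, -1)

v_0 = (1, 0, 0).
v_1 = A·v_0 = (1, -1, -1).
v_2 = A·v_1 = (-2, -1, -1).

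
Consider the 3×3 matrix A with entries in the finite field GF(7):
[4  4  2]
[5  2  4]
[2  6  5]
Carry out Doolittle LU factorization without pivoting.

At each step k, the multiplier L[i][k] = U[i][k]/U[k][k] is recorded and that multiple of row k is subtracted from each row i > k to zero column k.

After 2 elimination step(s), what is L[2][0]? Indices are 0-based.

L[2][0] = 4

Step 1: pivot at (0,0) is 4.
  row1 ← row1 − (3)·row0  ⇒  L[1][0]=3, U row1=(0, 4, 5)
  row2 ← row2 − (4)·row0  ⇒  L[2][0]=4, U row2=(0, 4, 4)
Step 2: pivot at (1,1) is 4.
  row2 ← row2 − (1)·row1  ⇒  L[2][1]=1, U row2=(0, 0, 6)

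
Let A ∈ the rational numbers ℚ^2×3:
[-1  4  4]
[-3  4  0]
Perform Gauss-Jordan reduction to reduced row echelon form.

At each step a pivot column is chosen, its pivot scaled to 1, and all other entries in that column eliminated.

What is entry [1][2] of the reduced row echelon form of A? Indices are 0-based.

M[1][2] = 3/2

[1] R0 /= -1  ⇒  (1, -4, -4)
     R1 -= -3·R0  ⇒  (0, -8, -12)
[2] R1 /= -8  ⇒  (0, 1, 3/2)
     R0 -= -4·R1  ⇒  (1, 0, 2)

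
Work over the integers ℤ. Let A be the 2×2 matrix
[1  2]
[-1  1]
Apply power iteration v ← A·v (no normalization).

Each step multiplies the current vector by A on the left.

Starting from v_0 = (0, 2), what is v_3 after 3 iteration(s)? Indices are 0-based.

v_3 = (4, -10)

v_0 = (0, 2).
v_1 = A·v_0 = (4, 2).
v_2 = A·v_1 = (8, -2).
v_3 = A·v_2 = (4, -10).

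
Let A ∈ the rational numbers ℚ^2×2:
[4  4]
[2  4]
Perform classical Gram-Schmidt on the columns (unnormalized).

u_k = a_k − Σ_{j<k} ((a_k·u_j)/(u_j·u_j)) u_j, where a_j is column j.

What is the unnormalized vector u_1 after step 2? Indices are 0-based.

u_1 = (-4/5, 8/5)

Step 1: u_0 = a_0 = (4, 2).
Step 2: u_1 = a_1 − (6/5)·u_0 = (-4/5, 8/5).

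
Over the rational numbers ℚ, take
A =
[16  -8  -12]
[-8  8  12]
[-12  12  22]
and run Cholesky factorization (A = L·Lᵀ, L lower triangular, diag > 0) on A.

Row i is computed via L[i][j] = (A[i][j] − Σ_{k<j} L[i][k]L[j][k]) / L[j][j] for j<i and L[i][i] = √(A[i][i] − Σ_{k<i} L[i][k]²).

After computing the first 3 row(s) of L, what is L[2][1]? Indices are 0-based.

Step 1: L[0][0] = √(16) = 4.
  L[1][0] = (-8) / L[0][0] = -2.
Step 2: L[1][1] = √(4) = 2.
  L[2][0] = (-12) / L[0][0] = -3.
  L[2][1] = (6) / L[1][1] = 3.
Step 3: L[2][2] = √(4) = 2.

L[2][1] = 3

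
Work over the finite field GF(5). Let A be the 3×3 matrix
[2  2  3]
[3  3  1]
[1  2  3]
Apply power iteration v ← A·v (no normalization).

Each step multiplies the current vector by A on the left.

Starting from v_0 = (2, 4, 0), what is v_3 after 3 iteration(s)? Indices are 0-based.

v_0 = (2, 4, 0).
v_1 = A·v_0 = (2, 3, 0).
v_2 = A·v_1 = (0, 0, 3).
v_3 = A·v_2 = (4, 3, 4).

v_3 = (4, 3, 4)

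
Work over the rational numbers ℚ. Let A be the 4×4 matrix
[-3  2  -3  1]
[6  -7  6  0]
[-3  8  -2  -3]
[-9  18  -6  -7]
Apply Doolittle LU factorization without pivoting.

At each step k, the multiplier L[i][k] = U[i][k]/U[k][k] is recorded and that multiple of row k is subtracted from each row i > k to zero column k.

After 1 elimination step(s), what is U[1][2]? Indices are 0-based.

[col 0] pivot -3
  R1 -= -2*R0 → (0, -3, 0, 2)  (L[1][0] := -2)
  R2 -= 1*R0 → (0, 6, 1, -4)  (L[2][0] := 1)
  R3 -= 3*R0 → (0, 12, 3, -10)  (L[3][0] := 3)

U[1][2] = 0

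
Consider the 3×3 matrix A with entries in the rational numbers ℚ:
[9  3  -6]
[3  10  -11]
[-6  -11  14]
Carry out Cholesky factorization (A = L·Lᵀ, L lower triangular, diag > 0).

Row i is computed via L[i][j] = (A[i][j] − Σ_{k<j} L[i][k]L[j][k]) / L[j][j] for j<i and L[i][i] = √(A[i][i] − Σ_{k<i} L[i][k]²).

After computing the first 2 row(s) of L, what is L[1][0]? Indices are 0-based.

L[1][0] = 1

Step 1: L[0][0] = √(9) = 3.
  L[1][0] = (3) / L[0][0] = 1.
Step 2: L[1][1] = √(9) = 3.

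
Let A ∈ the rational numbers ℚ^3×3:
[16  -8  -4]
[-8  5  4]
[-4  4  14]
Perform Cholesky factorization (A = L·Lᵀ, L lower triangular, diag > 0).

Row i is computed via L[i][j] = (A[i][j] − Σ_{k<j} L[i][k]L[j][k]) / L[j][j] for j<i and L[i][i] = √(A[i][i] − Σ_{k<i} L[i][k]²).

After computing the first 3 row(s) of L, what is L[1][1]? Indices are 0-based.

Step 1: L[0][0] = √(16) = 4.
  L[1][0] = (-8) / L[0][0] = -2.
Step 2: L[1][1] = √(1) = 1.
  L[2][0] = (-4) / L[0][0] = -1.
  L[2][1] = (2) / L[1][1] = 2.
Step 3: L[2][2] = √(9) = 3.

L[1][1] = 1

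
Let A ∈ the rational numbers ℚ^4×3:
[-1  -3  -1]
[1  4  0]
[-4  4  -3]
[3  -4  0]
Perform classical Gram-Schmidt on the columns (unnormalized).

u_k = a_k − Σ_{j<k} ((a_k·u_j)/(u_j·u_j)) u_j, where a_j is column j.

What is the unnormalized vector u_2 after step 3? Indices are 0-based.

Step 1: u_0 = a_0 = (-1, 1, -4, 3).
Step 2: u_1 = a_1 − (-7/9)·u_0 = (-34/9, 43/9, 8/9, -5/3).
Step 3: u_2 = a_2 − (13/27)·u_0 − (5/183)·u_1 = (-76/183, -112/183, -67/61, -256/183).

u_2 = (-76/183, -112/183, -67/61, -256/183)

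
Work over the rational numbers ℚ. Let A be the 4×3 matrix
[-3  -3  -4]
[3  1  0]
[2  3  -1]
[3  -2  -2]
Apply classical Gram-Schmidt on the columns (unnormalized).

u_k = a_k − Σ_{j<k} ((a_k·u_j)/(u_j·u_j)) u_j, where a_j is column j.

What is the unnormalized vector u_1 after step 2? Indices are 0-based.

u_1 = (-57/31, -5/31, 69/31, -98/31)

Step 1: u_0 = a_0 = (-3, 3, 2, 3).
Step 2: u_1 = a_1 − (12/31)·u_0 = (-57/31, -5/31, 69/31, -98/31).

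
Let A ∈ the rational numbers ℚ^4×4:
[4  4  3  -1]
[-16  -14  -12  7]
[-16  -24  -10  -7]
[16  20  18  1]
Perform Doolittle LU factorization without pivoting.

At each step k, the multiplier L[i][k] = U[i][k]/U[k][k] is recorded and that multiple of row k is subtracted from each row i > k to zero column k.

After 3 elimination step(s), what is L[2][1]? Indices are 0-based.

k=0: U[0][0]=4
  eliminate (1,0): mult=-4, new row 1: (0, 2, 0, 3); set L[1][0]=-4
  eliminate (2,0): mult=-4, new row 2: (0, -8, 2, -11); set L[2][0]=-4
  eliminate (3,0): mult=4, new row 3: (0, 4, 6, 5); set L[3][0]=4
k=1: U[1][1]=2
  eliminate (2,1): mult=-4, new row 2: (0, 0, 2, 1); set L[2][1]=-4
  eliminate (3,1): mult=2, new row 3: (0, 0, 6, -1); set L[3][1]=2
k=2: U[2][2]=2
  eliminate (3,2): mult=3, new row 3: (0, 0, 0, -4); set L[3][2]=3

L[2][1] = -4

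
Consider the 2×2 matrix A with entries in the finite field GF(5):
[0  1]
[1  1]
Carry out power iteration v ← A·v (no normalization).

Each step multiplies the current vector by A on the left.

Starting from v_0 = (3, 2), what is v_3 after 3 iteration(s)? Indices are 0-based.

v_3 = (2, 2)

v_0 = (3, 2).
v_1 = A·v_0 = (2, 0).
v_2 = A·v_1 = (0, 2).
v_3 = A·v_2 = (2, 2).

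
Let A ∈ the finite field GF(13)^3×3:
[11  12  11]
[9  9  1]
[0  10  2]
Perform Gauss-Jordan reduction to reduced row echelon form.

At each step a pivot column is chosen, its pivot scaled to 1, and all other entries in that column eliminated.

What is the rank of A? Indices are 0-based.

rank = 3

step 1: normalize row 0 (÷11) = (1, 7, 1)
  row 1: subtract 9×row0 = (0, 11, 5)
step 2: normalize row 1 (÷11) = (0, 1, 4)
  row 0: subtract 7×row1 = (1, 0, 12)
  row 2: subtract 10×row1 = (0, 0, 1)
step 3: normalize row 2 (÷1) = (0, 0, 1)
  row 0: subtract 12×row2 = (1, 0, 0)
  row 1: subtract 4×row2 = (0, 1, 0)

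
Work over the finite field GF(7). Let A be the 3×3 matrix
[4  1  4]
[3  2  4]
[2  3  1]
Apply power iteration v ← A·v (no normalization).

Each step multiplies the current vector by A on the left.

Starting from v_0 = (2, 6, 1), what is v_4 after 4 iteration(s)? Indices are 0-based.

v_4 = (4, 1, 3)

v_0 = (2, 6, 1).
v_1 = A·v_0 = (4, 1, 2).
v_2 = A·v_1 = (4, 1, 6).
v_3 = A·v_2 = (6, 3, 3).
v_4 = A·v_3 = (4, 1, 3).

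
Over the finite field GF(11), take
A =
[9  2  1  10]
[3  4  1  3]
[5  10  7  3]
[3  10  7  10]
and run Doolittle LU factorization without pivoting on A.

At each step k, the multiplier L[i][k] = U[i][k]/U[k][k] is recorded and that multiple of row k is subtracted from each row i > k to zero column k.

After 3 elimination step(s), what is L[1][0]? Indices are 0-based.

Step 1: pivot at (0,0) is 9.
  row1 ← row1 − (4)·row0  ⇒  L[1][0]=4, U row1=(0, 7, 8, 7)
  row2 ← row2 − (3)·row0  ⇒  L[2][0]=3, U row2=(0, 4, 4, 6)
  row3 ← row3 − (4)·row0  ⇒  L[3][0]=4, U row3=(0, 2, 3, 3)
Step 2: pivot at (1,1) is 7.
  row2 ← row2 − (10)·row1  ⇒  L[2][1]=10, U row2=(0, 0, 1, 2)
  row3 ← row3 − (5)·row1  ⇒  L[3][1]=5, U row3=(0, 0, 7, 1)
Step 3: pivot at (2,2) is 1.
  row3 ← row3 − (7)·row2  ⇒  L[3][2]=7, U row3=(0, 0, 0, 9)

L[1][0] = 4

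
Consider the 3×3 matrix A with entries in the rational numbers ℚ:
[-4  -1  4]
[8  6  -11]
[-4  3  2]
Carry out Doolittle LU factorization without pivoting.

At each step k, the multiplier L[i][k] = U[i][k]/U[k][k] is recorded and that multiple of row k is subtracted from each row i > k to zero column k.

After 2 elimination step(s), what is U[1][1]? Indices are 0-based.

Step 1: pivot at (0,0) is -4.
  row1 ← row1 − (-2)·row0  ⇒  L[1][0]=-2, U row1=(0, 4, -3)
  row2 ← row2 − (1)·row0  ⇒  L[2][0]=1, U row2=(0, 4, -2)
Step 2: pivot at (1,1) is 4.
  row2 ← row2 − (1)·row1  ⇒  L[2][1]=1, U row2=(0, 0, 1)

U[1][1] = 4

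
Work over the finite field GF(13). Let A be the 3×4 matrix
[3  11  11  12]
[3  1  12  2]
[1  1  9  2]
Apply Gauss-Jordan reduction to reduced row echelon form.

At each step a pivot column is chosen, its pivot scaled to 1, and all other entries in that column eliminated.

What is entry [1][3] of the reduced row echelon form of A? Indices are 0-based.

M[1][3] = 7

step 1: normalize row 0 (÷3) = (1, 8, 8, 4)
  row 1: subtract 3×row0 = (0, 3, 1, 3)
  row 2: subtract 1×row0 = (0, 6, 1, 11)
step 2: normalize row 1 (÷3) = (0, 1, 9, 1)
  row 0: subtract 8×row1 = (1, 0, 1, 9)
  row 2: subtract 6×row1 = (0, 0, 12, 5)
step 3: normalize row 2 (÷12) = (0, 0, 1, 8)
  row 0: subtract 1×row2 = (1, 0, 0, 1)
  row 1: subtract 9×row2 = (0, 1, 0, 7)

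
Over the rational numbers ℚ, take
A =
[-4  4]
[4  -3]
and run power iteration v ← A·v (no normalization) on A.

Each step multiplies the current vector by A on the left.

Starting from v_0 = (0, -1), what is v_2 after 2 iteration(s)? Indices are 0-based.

v_2 = (28, -25)

v_0 = (0, -1).
v_1 = A·v_0 = (-4, 3).
v_2 = A·v_1 = (28, -25).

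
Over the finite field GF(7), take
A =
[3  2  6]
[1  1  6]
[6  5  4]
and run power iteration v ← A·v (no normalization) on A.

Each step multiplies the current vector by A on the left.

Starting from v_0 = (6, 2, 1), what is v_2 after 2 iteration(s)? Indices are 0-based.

v_2 = (6, 6, 4)

v_0 = (6, 2, 1).
v_1 = A·v_0 = (0, 0, 1).
v_2 = A·v_1 = (6, 6, 4).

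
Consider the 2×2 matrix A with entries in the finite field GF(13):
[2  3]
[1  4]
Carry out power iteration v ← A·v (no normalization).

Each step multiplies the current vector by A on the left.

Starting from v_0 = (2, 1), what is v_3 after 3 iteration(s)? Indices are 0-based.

v_0 = (2, 1).
v_1 = A·v_0 = (7, 6).
v_2 = A·v_1 = (6, 5).
v_3 = A·v_2 = (1, 0).

v_3 = (1, 0)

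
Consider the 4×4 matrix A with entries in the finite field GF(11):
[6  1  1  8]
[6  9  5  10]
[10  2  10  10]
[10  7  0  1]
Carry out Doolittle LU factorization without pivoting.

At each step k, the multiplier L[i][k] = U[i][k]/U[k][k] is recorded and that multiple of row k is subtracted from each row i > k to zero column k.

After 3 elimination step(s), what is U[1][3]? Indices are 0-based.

U[1][3] = 2

k=0: U[0][0]=6
  eliminate (1,0): mult=1, new row 1: (0, 8, 4, 2); set L[1][0]=1
  eliminate (2,0): mult=9, new row 2: (0, 4, 1, 4); set L[2][0]=9
  eliminate (3,0): mult=9, new row 3: (0, 9, 2, 6); set L[3][0]=9
k=1: U[1][1]=8
  eliminate (2,1): mult=6, new row 2: (0, 0, 10, 3); set L[2][1]=6
  eliminate (3,1): mult=8, new row 3: (0, 0, 3, 1); set L[3][1]=8
k=2: U[2][2]=10
  eliminate (3,2): mult=8, new row 3: (0, 0, 0, 10); set L[3][2]=8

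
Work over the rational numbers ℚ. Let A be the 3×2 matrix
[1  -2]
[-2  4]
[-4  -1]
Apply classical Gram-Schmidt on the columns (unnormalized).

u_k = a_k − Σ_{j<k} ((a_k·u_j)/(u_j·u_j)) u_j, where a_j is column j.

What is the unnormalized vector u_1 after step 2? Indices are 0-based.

u_1 = (-12/7, 24/7, -15/7)

Step 1: u_0 = a_0 = (1, -2, -4).
Step 2: u_1 = a_1 − (-2/7)·u_0 = (-12/7, 24/7, -15/7).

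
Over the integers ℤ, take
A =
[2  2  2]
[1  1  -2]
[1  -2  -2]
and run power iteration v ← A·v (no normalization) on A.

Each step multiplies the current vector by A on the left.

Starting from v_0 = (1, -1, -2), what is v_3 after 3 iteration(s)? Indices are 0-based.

v_3 = (-52, 52, 94)

v_0 = (1, -1, -2).
v_1 = A·v_0 = (-4, 4, 7).
v_2 = A·v_1 = (14, -14, -26).
v_3 = A·v_2 = (-52, 52, 94).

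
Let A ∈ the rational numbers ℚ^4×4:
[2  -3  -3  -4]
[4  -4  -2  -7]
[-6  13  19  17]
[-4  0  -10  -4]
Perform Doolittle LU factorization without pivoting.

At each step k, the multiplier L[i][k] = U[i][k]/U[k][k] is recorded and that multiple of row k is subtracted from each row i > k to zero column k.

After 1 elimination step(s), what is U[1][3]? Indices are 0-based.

U[1][3] = 1

k=0: U[0][0]=2
  eliminate (1,0): mult=2, new row 1: (0, 2, 4, 1); set L[1][0]=2
  eliminate (2,0): mult=-3, new row 2: (0, 4, 10, 5); set L[2][0]=-3
  eliminate (3,0): mult=-2, new row 3: (0, -6, -16, -12); set L[3][0]=-2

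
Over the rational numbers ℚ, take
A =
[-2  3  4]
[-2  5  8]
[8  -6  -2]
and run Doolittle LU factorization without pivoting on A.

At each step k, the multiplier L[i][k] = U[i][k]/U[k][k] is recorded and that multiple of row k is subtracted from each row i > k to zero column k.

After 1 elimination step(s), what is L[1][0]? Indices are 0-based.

k=0: U[0][0]=-2
  eliminate (1,0): mult=1, new row 1: (0, 2, 4); set L[1][0]=1
  eliminate (2,0): mult=-4, new row 2: (0, 6, 14); set L[2][0]=-4

L[1][0] = 1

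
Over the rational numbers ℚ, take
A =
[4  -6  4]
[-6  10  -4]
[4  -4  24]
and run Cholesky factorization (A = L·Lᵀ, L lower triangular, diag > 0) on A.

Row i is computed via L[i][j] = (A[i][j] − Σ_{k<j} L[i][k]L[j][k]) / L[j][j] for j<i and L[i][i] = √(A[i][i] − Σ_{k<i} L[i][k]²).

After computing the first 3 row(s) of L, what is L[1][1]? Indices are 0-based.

Step 1: L[0][0] = √(4) = 2.
  L[1][0] = (-6) / L[0][0] = -3.
Step 2: L[1][1] = √(1) = 1.
  L[2][0] = (4) / L[0][0] = 2.
  L[2][1] = (2) / L[1][1] = 2.
Step 3: L[2][2] = √(16) = 4.

L[1][1] = 1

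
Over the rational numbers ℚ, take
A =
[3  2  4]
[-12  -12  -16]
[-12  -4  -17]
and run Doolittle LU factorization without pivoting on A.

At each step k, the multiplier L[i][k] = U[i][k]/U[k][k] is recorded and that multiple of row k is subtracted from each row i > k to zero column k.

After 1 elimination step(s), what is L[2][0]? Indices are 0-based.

L[2][0] = -4

[col 0] pivot 3
  R1 -= -4*R0 → (0, -4, 0)  (L[1][0] := -4)
  R2 -= -4*R0 → (0, 4, -1)  (L[2][0] := -4)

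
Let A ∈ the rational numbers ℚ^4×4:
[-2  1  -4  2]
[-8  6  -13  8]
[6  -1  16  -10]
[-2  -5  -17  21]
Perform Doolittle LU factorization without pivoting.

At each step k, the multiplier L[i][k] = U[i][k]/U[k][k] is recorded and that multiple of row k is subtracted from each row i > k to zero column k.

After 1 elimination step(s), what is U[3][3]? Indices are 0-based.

U[3][3] = 19

[col 0] pivot -2
  R1 -= 4*R0 → (0, 2, 3, 0)  (L[1][0] := 4)
  R2 -= -3*R0 → (0, 2, 4, -4)  (L[2][0] := -3)
  R3 -= 1*R0 → (0, -6, -13, 19)  (L[3][0] := 1)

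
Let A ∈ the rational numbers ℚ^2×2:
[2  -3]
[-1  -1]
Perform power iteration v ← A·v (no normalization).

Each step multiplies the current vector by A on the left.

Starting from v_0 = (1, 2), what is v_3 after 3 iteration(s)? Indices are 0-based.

v_0 = (1, 2).
v_1 = A·v_0 = (-4, -3).
v_2 = A·v_1 = (1, 7).
v_3 = A·v_2 = (-19, -8).

v_3 = (-19, -8)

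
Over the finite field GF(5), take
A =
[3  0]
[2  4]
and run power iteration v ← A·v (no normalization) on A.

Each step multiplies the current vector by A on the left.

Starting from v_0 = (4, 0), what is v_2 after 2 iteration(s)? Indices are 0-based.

v_0 = (4, 0).
v_1 = A·v_0 = (2, 3).
v_2 = A·v_1 = (1, 1).

v_2 = (1, 1)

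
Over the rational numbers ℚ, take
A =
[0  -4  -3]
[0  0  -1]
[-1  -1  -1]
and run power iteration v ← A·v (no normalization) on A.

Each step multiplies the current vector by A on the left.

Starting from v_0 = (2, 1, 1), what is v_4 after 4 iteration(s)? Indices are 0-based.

v_0 = (2, 1, 1).
v_1 = A·v_0 = (-7, -1, -4).
v_2 = A·v_1 = (16, 4, 12).
v_3 = A·v_2 = (-52, -12, -32).
v_4 = A·v_3 = (144, 32, 96).

v_4 = (144, 32, 96)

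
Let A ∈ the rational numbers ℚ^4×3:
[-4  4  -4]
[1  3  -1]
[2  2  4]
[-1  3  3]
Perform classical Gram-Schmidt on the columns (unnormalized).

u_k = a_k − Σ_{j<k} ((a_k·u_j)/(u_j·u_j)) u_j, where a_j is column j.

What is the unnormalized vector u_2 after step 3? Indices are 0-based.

Step 1: u_0 = a_0 = (-4, 1, 2, -1).
Step 2: u_1 = a_1 − (-6/11)·u_0 = (20/11, 39/11, 34/11, 27/11).
Step 3: u_2 = a_2 − (10/11)·u_0 − (49/173)·u_1 = (-152/173, -504/173, 226/173, 556/173).

u_2 = (-152/173, -504/173, 226/173, 556/173)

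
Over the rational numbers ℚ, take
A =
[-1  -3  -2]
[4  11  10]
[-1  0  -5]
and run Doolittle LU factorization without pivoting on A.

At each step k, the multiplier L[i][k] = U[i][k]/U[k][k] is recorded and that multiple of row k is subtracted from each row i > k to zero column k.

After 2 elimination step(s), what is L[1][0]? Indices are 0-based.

L[1][0] = -4

Step 1: pivot at (0,0) is -1.
  row1 ← row1 − (-4)·row0  ⇒  L[1][0]=-4, U row1=(0, -1, 2)
  row2 ← row2 − (1)·row0  ⇒  L[2][0]=1, U row2=(0, 3, -3)
Step 2: pivot at (1,1) is -1.
  row2 ← row2 − (-3)·row1  ⇒  L[2][1]=-3, U row2=(0, 0, 3)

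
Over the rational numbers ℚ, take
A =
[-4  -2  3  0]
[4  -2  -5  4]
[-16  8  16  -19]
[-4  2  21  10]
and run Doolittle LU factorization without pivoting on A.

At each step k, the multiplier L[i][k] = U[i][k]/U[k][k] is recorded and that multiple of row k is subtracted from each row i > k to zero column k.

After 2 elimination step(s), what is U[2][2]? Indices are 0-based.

k=0: U[0][0]=-4
  eliminate (1,0): mult=-1, new row 1: (0, -4, -2, 4); set L[1][0]=-1
  eliminate (2,0): mult=4, new row 2: (0, 16, 4, -19); set L[2][0]=4
  eliminate (3,0): mult=1, new row 3: (0, 4, 18, 10); set L[3][0]=1
k=1: U[1][1]=-4
  eliminate (2,1): mult=-4, new row 2: (0, 0, -4, -3); set L[2][1]=-4
  eliminate (3,1): mult=-1, new row 3: (0, 0, 16, 14); set L[3][1]=-1

U[2][2] = -4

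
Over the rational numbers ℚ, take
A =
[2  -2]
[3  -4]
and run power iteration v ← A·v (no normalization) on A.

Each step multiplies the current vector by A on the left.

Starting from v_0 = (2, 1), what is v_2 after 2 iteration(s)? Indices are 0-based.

v_2 = (0, -2)

v_0 = (2, 1).
v_1 = A·v_0 = (2, 2).
v_2 = A·v_1 = (0, -2).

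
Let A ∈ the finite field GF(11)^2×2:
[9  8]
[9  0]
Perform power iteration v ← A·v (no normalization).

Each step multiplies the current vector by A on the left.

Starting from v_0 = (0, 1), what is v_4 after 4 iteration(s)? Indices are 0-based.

v_4 = (8, 5)

v_0 = (0, 1).
v_1 = A·v_0 = (8, 0).
v_2 = A·v_1 = (6, 6).
v_3 = A·v_2 = (3, 10).
v_4 = A·v_3 = (8, 5).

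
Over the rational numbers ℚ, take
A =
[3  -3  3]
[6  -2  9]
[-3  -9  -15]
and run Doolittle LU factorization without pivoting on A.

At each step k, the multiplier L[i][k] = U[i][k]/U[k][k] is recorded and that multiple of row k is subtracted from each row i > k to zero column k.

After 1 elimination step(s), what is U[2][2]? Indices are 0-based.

[col 0] pivot 3
  R1 -= 2*R0 → (0, 4, 3)  (L[1][0] := 2)
  R2 -= -1*R0 → (0, -12, -12)  (L[2][0] := -1)

U[2][2] = -12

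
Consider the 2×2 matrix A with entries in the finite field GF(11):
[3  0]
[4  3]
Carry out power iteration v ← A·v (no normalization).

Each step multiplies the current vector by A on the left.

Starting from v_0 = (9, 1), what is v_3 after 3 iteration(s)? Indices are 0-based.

v_3 = (1, 9)

v_0 = (9, 1).
v_1 = A·v_0 = (5, 6).
v_2 = A·v_1 = (4, 5).
v_3 = A·v_2 = (1, 9).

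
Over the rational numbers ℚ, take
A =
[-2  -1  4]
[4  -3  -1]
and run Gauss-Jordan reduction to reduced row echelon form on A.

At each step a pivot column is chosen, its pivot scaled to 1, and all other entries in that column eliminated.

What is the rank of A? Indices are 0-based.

rank = 2

[1] R0 /= -2  ⇒  (1, 1/2, -2)
     R1 -= 4·R0  ⇒  (0, -5, 7)
[2] R1 /= -5  ⇒  (0, 1, -7/5)
     R0 -= 1/2·R1  ⇒  (1, 0, -13/10)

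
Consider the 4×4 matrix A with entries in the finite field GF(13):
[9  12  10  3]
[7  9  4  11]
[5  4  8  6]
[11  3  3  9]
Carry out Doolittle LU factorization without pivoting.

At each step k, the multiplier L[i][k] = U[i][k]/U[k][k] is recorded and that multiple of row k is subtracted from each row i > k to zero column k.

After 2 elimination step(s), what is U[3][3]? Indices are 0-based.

U[3][3] = 1

k=0: U[0][0]=9
  eliminate (1,0): mult=8, new row 1: (0, 4, 2, 0); set L[1][0]=8
  eliminate (2,0): mult=2, new row 2: (0, 6, 1, 0); set L[2][0]=2
  eliminate (3,0): mult=7, new row 3: (0, 10, 11, 1); set L[3][0]=7
k=1: U[1][1]=4
  eliminate (2,1): mult=8, new row 2: (0, 0, 11, 0); set L[2][1]=8
  eliminate (3,1): mult=9, new row 3: (0, 0, 6, 1); set L[3][1]=9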